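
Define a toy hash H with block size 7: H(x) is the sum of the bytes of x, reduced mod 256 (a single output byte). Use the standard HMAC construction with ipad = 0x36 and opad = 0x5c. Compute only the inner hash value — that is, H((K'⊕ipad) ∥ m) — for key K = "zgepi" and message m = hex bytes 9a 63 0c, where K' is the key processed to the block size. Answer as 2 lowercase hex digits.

0a

Key "zgepi" = 7a 67 65 70 69 is 5 bytes ≤ B = 7; zero-pad to 7 bytes: K' = 7a 67 65 70 69 00 00.
K' ⊕ ipad = 4c 51 53 46 5f 36 36.
Inner input = 4c 51 53 46 5f 36 36 ∥ 9a 63 0c.
Inner hash: sum = 76+81+83+70+95+54+54+154+99+12 = 778; mod 256 = 10 → 0a.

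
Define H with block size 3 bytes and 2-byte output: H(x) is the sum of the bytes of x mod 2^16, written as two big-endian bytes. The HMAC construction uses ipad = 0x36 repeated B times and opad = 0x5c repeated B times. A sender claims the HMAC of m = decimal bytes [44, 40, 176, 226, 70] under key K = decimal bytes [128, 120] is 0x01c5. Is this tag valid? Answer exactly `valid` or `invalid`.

valid

Key decimal bytes [128, 120] = 80 78 is 2 bytes ≤ B = 3; zero-pad to 3 bytes: K' = 80 78 00.
K' ⊕ ipad = b6 4e 36; K' ⊕ opad = dc 24 5c.
Inner hash: sum = 182+78+54+44+40+176+226+70 = 870 → 03 66.
Outer hash (recomputed tag): sum = 220+36+92+3+102 = 453 → 01 c5.
Recomputed tag = 01c5; claimed = 01c5 → match.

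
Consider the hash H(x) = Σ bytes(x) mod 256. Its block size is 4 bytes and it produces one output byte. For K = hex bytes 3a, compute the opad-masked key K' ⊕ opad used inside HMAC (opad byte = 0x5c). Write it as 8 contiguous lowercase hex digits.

Key hex bytes 3a is 1 byte ≤ B = 4; zero-pad to 4 bytes: K' = 3a 00 00 00.
XOR each byte with 0x5c: 3a⊕5c=66, 00⊕5c=5c, 00⊕5c=5c, 00⊕5c=5c.

665c5c5c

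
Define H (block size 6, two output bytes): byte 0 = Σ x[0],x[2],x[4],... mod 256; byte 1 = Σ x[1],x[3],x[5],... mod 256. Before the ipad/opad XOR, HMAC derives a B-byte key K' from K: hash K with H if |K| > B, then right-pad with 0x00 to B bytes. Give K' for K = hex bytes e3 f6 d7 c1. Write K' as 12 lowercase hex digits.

Key hex bytes e3 f6 d7 c1 is 4 bytes ≤ B = 6; zero-pad to 6 bytes: K' = e3 f6 d7 c1 00 00.

e3f6d7c10000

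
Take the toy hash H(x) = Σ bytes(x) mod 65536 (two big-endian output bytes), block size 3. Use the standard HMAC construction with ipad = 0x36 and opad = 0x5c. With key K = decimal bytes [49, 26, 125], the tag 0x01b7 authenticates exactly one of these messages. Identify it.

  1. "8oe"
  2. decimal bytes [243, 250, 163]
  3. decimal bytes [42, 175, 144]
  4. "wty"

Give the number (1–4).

4

Key decimal bytes [49, 26, 125] = 31 1a 7d is exactly B = 3 bytes: K' = 31 1a 7d.
K' ⊕ ipad = 07 2c 4b; K' ⊕ opad = 6d 46 21.
m1: inner = H(07 2c 4b 38 6f 65) = 01 8a; tag = H(6d 46 21 01 8a) = 015f
m2: inner = H(07 2c 4b f3 fa a3) = 03 0e; tag = H(6d 46 21 03 0e) = 00e5
m3: inner = H(07 2c 4b 2a af 90) = 01 e7; tag = H(6d 46 21 01 e7) = 01bc
m4: inner = H(07 2c 4b 77 74 79) = 01 e2; tag = H(6d 46 21 01 e2) = 01b7 ← matches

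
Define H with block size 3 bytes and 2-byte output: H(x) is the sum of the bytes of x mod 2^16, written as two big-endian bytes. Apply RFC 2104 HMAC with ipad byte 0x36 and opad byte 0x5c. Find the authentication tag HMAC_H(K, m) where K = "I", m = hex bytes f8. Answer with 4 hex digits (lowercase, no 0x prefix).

01b1

Key "I" = 49 is 1 byte ≤ B = 3; zero-pad to 3 bytes: K' = 49 00 00.
K' ⊕ ipad = 7f 36 36.  K' ⊕ opad = 15 5c 5c.
Inner input = (K'⊕ipad) ∥ m = 7f 36 36 ∥ f8.
Inner hash: sum = 127+54+54+248 = 483 → 01 e3.
Outer input = (K'⊕opad) ∥ inner = 15 5c 5c ∥ 01 e3.
Outer hash (tag): sum = 21+92+92+1+227 = 433 → 01 b1.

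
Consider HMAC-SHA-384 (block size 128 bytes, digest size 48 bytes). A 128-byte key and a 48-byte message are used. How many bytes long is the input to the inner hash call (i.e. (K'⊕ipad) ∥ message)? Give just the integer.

176

Key is 128 ≤ 128 bytes, zero-padded: |K'| = 128.
Inner input = (K'⊕ipad) ∥ m → 128 + 48 = 176 bytes.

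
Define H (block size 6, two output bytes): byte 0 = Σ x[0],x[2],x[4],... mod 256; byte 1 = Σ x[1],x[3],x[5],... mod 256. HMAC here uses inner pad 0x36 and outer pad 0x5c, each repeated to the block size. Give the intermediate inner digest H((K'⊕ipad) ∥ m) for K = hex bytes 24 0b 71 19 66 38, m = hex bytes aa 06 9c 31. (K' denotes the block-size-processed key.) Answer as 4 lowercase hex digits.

Key hex bytes 24 0b 71 19 66 38 is exactly B = 6 bytes: K' = 24 0b 71 19 66 38.
K' ⊕ ipad = 12 3d 47 2f 50 0e.
Inner input = 12 3d 47 2f 50 0e ∥ aa 06 9c 31.
Inner hash: even-index sum = 495 mod 256 = 239; odd-index sum = 177 mod 256 = 177 → ef b1.

efb1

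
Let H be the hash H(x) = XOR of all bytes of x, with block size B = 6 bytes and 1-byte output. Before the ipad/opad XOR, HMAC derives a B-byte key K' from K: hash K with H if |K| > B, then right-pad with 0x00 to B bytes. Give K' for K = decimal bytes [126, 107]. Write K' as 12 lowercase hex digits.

Key decimal bytes [126, 107] = 7e 6b is 2 bytes ≤ B = 6; zero-pad to 6 bytes: K' = 7e 6b 00 00 00 00.

7e6b00000000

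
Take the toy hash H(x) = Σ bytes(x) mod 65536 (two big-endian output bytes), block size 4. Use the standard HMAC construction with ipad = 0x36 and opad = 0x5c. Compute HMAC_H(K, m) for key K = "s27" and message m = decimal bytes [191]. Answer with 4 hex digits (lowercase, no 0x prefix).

Key "s27" = 73 32 37 is 3 bytes ≤ B = 4; zero-pad to 4 bytes: K' = 73 32 37 00.
K' ⊕ ipad = 45 04 01 36.  K' ⊕ opad = 2f 6e 6b 5c.
Inner input = (K'⊕ipad) ∥ m = 45 04 01 36 ∥ bf.
Inner hash: sum = 69+4+1+54+191 = 319 → 01 3f.
Outer input = (K'⊕opad) ∥ inner = 2f 6e 6b 5c ∥ 01 3f.
Outer hash (tag): sum = 47+110+107+92+1+63 = 420 → 01 a4.

01a4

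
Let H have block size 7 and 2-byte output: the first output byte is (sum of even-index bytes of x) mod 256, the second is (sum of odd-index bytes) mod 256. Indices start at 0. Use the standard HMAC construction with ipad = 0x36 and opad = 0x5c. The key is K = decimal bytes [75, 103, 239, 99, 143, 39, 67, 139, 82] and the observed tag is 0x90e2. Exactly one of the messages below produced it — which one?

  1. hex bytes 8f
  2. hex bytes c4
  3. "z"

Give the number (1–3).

2

Key decimal bytes [75, 103, 239, 99, 143, 39, 67, 139, 82] = 4b 67 ef 63 8f 27 43 8b 52 is 9 bytes > B = 7, so hash it first: H(key) = 5e 7c, then zero-pad to 7 bytes: K' = 5e 7c 00 00 00 00 00.
K' ⊕ ipad = 68 4a 36 36 36 36 36; K' ⊕ opad = 02 20 5c 5c 5c 5c 5c.
m1: inner = H(68 4a 36 36 36 36 36 8f) = 0a 45; tag = H(02 20 5c 5c 5c 5c 5c 0a 45) = 5be2
m2: inner = H(68 4a 36 36 36 36 36 c4) = 0a 7a; tag = H(02 20 5c 5c 5c 5c 5c 0a 7a) = 90e2 ← matches
m3: inner = H(68 4a 36 36 36 36 36 7a) = 0a 30; tag = H(02 20 5c 5c 5c 5c 5c 0a 30) = 46e2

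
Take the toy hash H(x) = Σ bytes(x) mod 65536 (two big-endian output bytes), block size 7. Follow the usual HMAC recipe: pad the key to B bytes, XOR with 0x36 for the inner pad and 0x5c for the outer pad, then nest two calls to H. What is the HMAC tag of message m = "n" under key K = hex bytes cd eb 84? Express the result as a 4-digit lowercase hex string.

0463

Key hex bytes cd eb 84 is 3 bytes ≤ B = 7; zero-pad to 7 bytes: K' = cd eb 84 00 00 00 00.
K' ⊕ ipad = fb dd b2 36 36 36 36.  K' ⊕ opad = 91 b7 d8 5c 5c 5c 5c.
Inner input = (K'⊕ipad) ∥ m = fb dd b2 36 36 36 36 ∥ 6e.
Inner hash: sum = 251+221+178+54+54+54+54+110 = 976 → 03 d0.
Outer input = (K'⊕opad) ∥ inner = 91 b7 d8 5c 5c 5c 5c ∥ 03 d0.
Outer hash (tag): sum = 145+183+216+92+92+92+92+3+208 = 1123 → 04 63.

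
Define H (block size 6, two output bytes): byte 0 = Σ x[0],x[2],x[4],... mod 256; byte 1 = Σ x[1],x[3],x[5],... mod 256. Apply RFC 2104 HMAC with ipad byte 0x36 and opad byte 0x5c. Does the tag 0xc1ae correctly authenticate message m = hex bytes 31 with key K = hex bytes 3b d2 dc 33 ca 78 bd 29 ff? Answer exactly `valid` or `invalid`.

Key hex bytes 3b d2 dc 33 ca 78 bd 29 ff is 9 bytes > B = 6, so hash it first: H(key) = 9d a6, then zero-pad to 6 bytes: K' = 9d a6 00 00 00 00.
K' ⊕ ipad = ab 90 36 36 36 36; K' ⊕ opad = c1 fa 5c 5c 5c 5c.
Inner hash: even-index sum = 328 mod 256 = 72; odd-index sum = 252 mod 256 = 252 → 48 fc.
Outer hash (recomputed tag): even-index sum = 449 mod 256 = 193; odd-index sum = 686 mod 256 = 174 → c1 ae.
Recomputed tag = c1ae; claimed = c1ae → match.

valid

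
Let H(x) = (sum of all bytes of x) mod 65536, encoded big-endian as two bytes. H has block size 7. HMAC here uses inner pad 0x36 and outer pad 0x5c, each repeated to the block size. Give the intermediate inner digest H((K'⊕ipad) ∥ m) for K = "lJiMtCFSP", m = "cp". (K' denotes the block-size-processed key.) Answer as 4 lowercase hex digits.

0250

Key "lJiMtCFSP" = 6c 4a 69 4d 74 43 46 53 50 is 9 bytes > B = 7, so hash it first: H(key) = 03 0c, then zero-pad to 7 bytes: K' = 03 0c 00 00 00 00 00.
K' ⊕ ipad = 35 3a 36 36 36 36 36.
Inner input = 35 3a 36 36 36 36 36 ∥ 63 70.
Inner hash: sum = 53+58+54+54+54+54+54+99+112 = 592 → 02 50.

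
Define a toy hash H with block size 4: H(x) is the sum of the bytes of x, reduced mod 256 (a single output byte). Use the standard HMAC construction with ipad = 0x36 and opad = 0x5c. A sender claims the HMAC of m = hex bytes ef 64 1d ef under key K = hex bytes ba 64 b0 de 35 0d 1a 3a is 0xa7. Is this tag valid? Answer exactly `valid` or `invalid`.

Key hex bytes ba 64 b0 de 35 0d 1a 3a is 8 bytes > B = 4, so hash it first: H(key) = 42, then zero-pad to 4 bytes: K' = 42 00 00 00.
K' ⊕ ipad = 74 36 36 36; K' ⊕ opad = 1e 5c 5c 5c.
Inner hash: sum = 116+54+54+54+239+100+29+239 = 885; mod 256 = 117 → 75.
Outer hash (recomputed tag): sum = 30+92+92+92+117 = 423; mod 256 = 167 → a7.
Recomputed tag = a7; claimed = a7 → match.

valid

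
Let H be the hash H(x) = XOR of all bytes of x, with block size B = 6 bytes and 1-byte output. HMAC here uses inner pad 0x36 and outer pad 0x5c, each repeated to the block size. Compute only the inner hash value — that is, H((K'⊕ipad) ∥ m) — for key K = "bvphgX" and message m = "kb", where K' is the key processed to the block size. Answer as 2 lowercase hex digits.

Key "bvphgX" = 62 76 70 68 67 58 is exactly B = 6 bytes: K' = 62 76 70 68 67 58.
K' ⊕ ipad = 54 40 46 5e 51 6e.
Inner input = 54 40 46 5e 51 6e ∥ 6b 62.
Inner hash: XOR 54⊕40⊕46⊕5e⊕51⊕6e⊕6b⊕62 = 3a.

3a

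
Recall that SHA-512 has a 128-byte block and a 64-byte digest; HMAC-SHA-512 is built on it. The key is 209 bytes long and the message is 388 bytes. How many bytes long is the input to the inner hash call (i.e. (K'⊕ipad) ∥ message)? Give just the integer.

516

Key is 209 > 128 bytes, so it is hashed to 64 bytes then zero-padded to 128: |K'| = 128.
Inner input = (K'⊕ipad) ∥ m → 128 + 388 = 516 bytes.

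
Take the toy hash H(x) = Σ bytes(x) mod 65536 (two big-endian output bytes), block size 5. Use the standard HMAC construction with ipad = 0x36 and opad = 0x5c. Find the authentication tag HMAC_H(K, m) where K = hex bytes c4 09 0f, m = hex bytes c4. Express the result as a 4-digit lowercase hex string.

0294

Key hex bytes c4 09 0f is 3 bytes ≤ B = 5; zero-pad to 5 bytes: K' = c4 09 0f 00 00.
K' ⊕ ipad = f2 3f 39 36 36.  K' ⊕ opad = 98 55 53 5c 5c.
Inner input = (K'⊕ipad) ∥ m = f2 3f 39 36 36 ∥ c4.
Inner hash: sum = 242+63+57+54+54+196 = 666 → 02 9a.
Outer input = (K'⊕opad) ∥ inner = 98 55 53 5c 5c ∥ 02 9a.
Outer hash (tag): sum = 152+85+83+92+92+2+154 = 660 → 02 94.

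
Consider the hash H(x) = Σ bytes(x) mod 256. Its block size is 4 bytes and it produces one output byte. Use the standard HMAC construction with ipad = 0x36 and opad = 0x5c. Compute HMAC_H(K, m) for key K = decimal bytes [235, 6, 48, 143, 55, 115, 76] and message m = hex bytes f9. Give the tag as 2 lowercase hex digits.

39

Key decimal bytes [235, 6, 48, 143, 55, 115, 76] = eb 06 30 8f 37 73 4c is 7 bytes > B = 4, so hash it first: H(key) = a6, then zero-pad to 4 bytes: K' = a6 00 00 00.
K' ⊕ ipad = 90 36 36 36.  K' ⊕ opad = fa 5c 5c 5c.
Inner input = (K'⊕ipad) ∥ m = 90 36 36 36 ∥ f9.
Inner hash: sum = 144+54+54+54+249 = 555; mod 256 = 43 → 2b.
Outer input = (K'⊕opad) ∥ inner = fa 5c 5c 5c ∥ 2b.
Outer hash (tag): sum = 250+92+92+92+43 = 569; mod 256 = 57 → 39.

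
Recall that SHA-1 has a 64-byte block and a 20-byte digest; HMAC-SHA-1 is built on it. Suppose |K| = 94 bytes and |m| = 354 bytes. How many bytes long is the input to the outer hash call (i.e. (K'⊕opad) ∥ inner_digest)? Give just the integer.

84

Key is 94 > 64 bytes, so it is hashed to 20 bytes then zero-padded to 64: |K'| = 64.
Outer input = (K'⊕opad) ∥ H(inner) → 64 + 20 = 84 bytes.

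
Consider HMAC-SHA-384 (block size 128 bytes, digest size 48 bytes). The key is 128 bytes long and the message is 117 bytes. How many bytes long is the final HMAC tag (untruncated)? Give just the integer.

48

The tag is one SHA-384 digest: 48 bytes.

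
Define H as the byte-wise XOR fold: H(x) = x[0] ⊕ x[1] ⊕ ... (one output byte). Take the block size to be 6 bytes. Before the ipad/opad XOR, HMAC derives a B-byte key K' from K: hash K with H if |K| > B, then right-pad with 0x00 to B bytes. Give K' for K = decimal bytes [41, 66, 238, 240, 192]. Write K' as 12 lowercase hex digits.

Key decimal bytes [41, 66, 238, 240, 192] = 29 42 ee f0 c0 is 5 bytes ≤ B = 6; zero-pad to 6 bytes: K' = 29 42 ee f0 c0 00.

2942eef0c000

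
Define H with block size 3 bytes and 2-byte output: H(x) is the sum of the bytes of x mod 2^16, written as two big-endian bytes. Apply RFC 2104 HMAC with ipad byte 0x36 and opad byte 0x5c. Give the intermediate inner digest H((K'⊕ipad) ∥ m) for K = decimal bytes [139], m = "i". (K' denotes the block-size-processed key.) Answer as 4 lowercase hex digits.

0192

Key decimal bytes [139] = 8b is 1 byte ≤ B = 3; zero-pad to 3 bytes: K' = 8b 00 00.
K' ⊕ ipad = bd 36 36.
Inner input = bd 36 36 ∥ 69.
Inner hash: sum = 189+54+54+105 = 402 → 01 92.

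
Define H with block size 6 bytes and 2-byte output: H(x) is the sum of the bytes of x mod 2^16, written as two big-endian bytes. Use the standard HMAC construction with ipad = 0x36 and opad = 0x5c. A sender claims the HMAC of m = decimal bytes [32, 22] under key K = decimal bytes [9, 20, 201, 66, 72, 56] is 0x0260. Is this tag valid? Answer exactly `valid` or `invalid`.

Key decimal bytes [9, 20, 201, 66, 72, 56] = 09 14 c9 42 48 38 is exactly B = 6 bytes: K' = 09 14 c9 42 48 38.
K' ⊕ ipad = 3f 22 ff 74 7e 0e; K' ⊕ opad = 55 48 95 1e 14 64.
Inner hash: sum = 63+34+255+116+126+14+32+22 = 662 → 02 96.
Outer hash (recomputed tag): sum = 85+72+149+30+20+100+2+150 = 608 → 02 60.
Recomputed tag = 0260; claimed = 0260 → match.

valid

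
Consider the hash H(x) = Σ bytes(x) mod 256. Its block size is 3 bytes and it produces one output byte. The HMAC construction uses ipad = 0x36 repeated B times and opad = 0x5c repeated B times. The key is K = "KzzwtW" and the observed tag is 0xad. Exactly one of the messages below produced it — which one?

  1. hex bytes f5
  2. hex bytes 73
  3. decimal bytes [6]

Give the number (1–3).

1

Key "KzzwtW" = 4b 7a 7a 77 74 57 is 6 bytes > B = 3, so hash it first: H(key) = 81, then zero-pad to 3 bytes: K' = 81 00 00.
K' ⊕ ipad = b7 36 36; K' ⊕ opad = dd 5c 5c.
m1: inner = H(b7 36 36 f5) = 18; tag = H(dd 5c 5c 18) = ad ← matches
m2: inner = H(b7 36 36 73) = 96; tag = H(dd 5c 5c 96) = 2b
m3: inner = H(b7 36 36 06) = 29; tag = H(dd 5c 5c 29) = be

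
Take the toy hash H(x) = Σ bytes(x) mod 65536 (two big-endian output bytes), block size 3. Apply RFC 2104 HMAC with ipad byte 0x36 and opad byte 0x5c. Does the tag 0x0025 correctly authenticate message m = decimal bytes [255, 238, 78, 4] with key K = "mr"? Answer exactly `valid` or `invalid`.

invalid

Key "mr" = 6d 72 is 2 bytes ≤ B = 3; zero-pad to 3 bytes: K' = 6d 72 00.
K' ⊕ ipad = 5b 44 36; K' ⊕ opad = 31 2e 5c.
Inner hash: sum = 91+68+54+255+238+78+4 = 788 → 03 14.
Outer hash (recomputed tag): sum = 49+46+92+3+20 = 210 → 00 d2.
Recomputed tag = 00d2; claimed = 0025 → mismatch.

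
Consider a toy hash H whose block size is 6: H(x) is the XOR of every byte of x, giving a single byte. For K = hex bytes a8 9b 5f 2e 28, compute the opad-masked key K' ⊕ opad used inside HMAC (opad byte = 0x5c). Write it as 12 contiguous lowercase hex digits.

Key hex bytes a8 9b 5f 2e 28 is 5 bytes ≤ B = 6; zero-pad to 6 bytes: K' = a8 9b 5f 2e 28 00.
XOR each byte with 0x5c: a8⊕5c=f4, 9b⊕5c=c7, 5f⊕5c=03, 2e⊕5c=72, 28⊕5c=74, 00⊕5c=5c.

f4c70372745c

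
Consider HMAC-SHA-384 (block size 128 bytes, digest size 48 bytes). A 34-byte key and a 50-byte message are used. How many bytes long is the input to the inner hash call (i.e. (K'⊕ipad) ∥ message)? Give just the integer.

178

Key is 34 ≤ 128 bytes, zero-padded: |K'| = 128.
Inner input = (K'⊕ipad) ∥ m → 128 + 50 = 178 bytes.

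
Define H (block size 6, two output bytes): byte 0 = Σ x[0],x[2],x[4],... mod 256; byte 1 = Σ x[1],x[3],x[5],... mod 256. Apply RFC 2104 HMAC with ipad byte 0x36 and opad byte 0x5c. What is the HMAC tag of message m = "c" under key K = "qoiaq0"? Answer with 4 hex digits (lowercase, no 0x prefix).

Key "qoiaq0" = 71 6f 69 61 71 30 is exactly B = 6 bytes: K' = 71 6f 69 61 71 30.
K' ⊕ ipad = 47 59 5f 57 47 06.  K' ⊕ opad = 2d 33 35 3d 2d 6c.
Inner input = (K'⊕ipad) ∥ m = 47 59 5f 57 47 06 ∥ 63.
Inner hash: even-index sum = 336 mod 256 = 80; odd-index sum = 182 mod 256 = 182 → 50 b6.
Outer input = (K'⊕opad) ∥ inner = 2d 33 35 3d 2d 6c ∥ 50 b6.
Outer hash (tag): even-index sum = 223 mod 256 = 223; odd-index sum = 402 mod 256 = 146 → df 92.

df92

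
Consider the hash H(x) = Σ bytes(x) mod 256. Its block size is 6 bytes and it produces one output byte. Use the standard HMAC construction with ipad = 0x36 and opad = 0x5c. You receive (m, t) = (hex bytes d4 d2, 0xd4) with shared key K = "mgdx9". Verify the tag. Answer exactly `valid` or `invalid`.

Key "mgdx9" = 6d 67 64 78 39 is 5 bytes ≤ B = 6; zero-pad to 6 bytes: K' = 6d 67 64 78 39 00.
K' ⊕ ipad = 5b 51 52 4e 0f 36; K' ⊕ opad = 31 3b 38 24 65 5c.
Inner hash: sum = 91+81+82+78+15+54+212+210 = 823; mod 256 = 55 → 37.
Outer hash (recomputed tag): sum = 49+59+56+36+101+92+55 = 448; mod 256 = 192 → c0.
Recomputed tag = c0; claimed = d4 → mismatch.

invalid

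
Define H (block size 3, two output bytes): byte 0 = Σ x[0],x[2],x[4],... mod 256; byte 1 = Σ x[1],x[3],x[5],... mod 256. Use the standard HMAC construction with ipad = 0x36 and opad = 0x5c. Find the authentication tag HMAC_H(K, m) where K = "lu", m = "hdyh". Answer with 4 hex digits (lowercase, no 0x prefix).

b085

Key "lu" = 6c 75 is 2 bytes ≤ B = 3; zero-pad to 3 bytes: K' = 6c 75 00.
K' ⊕ ipad = 5a 43 36.  K' ⊕ opad = 30 29 5c.
Inner input = (K'⊕ipad) ∥ m = 5a 43 36 ∥ 68 64 79 68.
Inner hash: even-index sum = 348 mod 256 = 92; odd-index sum = 292 mod 256 = 36 → 5c 24.
Outer input = (K'⊕opad) ∥ inner = 30 29 5c ∥ 5c 24.
Outer hash (tag): even-index sum = 176 mod 256 = 176; odd-index sum = 133 mod 256 = 133 → b0 85.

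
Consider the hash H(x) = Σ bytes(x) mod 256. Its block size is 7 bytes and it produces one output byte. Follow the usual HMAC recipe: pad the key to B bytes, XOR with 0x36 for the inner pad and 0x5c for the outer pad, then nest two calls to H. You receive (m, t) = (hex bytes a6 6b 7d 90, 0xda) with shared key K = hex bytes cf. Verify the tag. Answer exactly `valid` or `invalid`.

invalid

Key hex bytes cf is 1 byte ≤ B = 7; zero-pad to 7 bytes: K' = cf 00 00 00 00 00 00.
K' ⊕ ipad = f9 36 36 36 36 36 36; K' ⊕ opad = 93 5c 5c 5c 5c 5c 5c.
Inner hash: sum = 249+54+54+54+54+54+54+166+107+125+144 = 1115; mod 256 = 91 → 5b.
Outer hash (recomputed tag): sum = 147+92+92+92+92+92+92+91 = 790; mod 256 = 22 → 16.
Recomputed tag = 16; claimed = da → mismatch.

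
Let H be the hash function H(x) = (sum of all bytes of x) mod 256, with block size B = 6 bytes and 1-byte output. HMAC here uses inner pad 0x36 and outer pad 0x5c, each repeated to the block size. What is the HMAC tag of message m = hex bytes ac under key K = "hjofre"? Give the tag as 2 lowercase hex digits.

e4

Key "hjofre" = 68 6a 6f 66 72 65 is exactly B = 6 bytes: K' = 68 6a 6f 66 72 65.
K' ⊕ ipad = 5e 5c 59 50 44 53.  K' ⊕ opad = 34 36 33 3a 2e 39.
Inner input = (K'⊕ipad) ∥ m = 5e 5c 59 50 44 53 ∥ ac.
Inner hash: sum = 94+92+89+80+68+83+172 = 678; mod 256 = 166 → a6.
Outer input = (K'⊕opad) ∥ inner = 34 36 33 3a 2e 39 ∥ a6.
Outer hash (tag): sum = 52+54+51+58+46+57+166 = 484; mod 256 = 228 → e4.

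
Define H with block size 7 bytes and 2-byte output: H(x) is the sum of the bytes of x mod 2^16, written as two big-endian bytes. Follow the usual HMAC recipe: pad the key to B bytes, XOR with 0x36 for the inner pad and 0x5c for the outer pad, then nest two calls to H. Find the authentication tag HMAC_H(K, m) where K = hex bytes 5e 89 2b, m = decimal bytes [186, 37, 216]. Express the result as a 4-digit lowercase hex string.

0394

Key hex bytes 5e 89 2b is 3 bytes ≤ B = 7; zero-pad to 7 bytes: K' = 5e 89 2b 00 00 00 00.
K' ⊕ ipad = 68 bf 1d 36 36 36 36.  K' ⊕ opad = 02 d5 77 5c 5c 5c 5c.
Inner input = (K'⊕ipad) ∥ m = 68 bf 1d 36 36 36 36 ∥ ba 25 d8.
Inner hash: sum = 104+191+29+54+54+54+54+186+37+216 = 979 → 03 d3.
Outer input = (K'⊕opad) ∥ inner = 02 d5 77 5c 5c 5c 5c ∥ 03 d3.
Outer hash (tag): sum = 2+213+119+92+92+92+92+3+211 = 916 → 03 94.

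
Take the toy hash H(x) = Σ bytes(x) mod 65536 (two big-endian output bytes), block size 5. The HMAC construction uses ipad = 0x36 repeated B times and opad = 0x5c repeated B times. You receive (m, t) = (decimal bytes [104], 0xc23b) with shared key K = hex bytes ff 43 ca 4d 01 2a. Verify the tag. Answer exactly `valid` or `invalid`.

Key hex bytes ff 43 ca 4d 01 2a is 6 bytes > B = 5, so hash it first: H(key) = 02 84, then zero-pad to 5 bytes: K' = 02 84 00 00 00.
K' ⊕ ipad = 34 b2 36 36 36; K' ⊕ opad = 5e d8 5c 5c 5c.
Inner hash: sum = 52+178+54+54+54+104 = 496 → 01 f0.
Outer hash (recomputed tag): sum = 94+216+92+92+92+1+240 = 827 → 03 3b.
Recomputed tag = 033b; claimed = c23b → mismatch.

invalid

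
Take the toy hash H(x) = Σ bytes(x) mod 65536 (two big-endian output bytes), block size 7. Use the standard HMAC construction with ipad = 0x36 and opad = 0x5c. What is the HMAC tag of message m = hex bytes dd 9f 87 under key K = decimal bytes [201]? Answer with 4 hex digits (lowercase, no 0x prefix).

0307

Key decimal bytes [201] = c9 is 1 byte ≤ B = 7; zero-pad to 7 bytes: K' = c9 00 00 00 00 00 00.
K' ⊕ ipad = ff 36 36 36 36 36 36.  K' ⊕ opad = 95 5c 5c 5c 5c 5c 5c.
Inner input = (K'⊕ipad) ∥ m = ff 36 36 36 36 36 36 ∥ dd 9f 87.
Inner hash: sum = 255+54+54+54+54+54+54+221+159+135 = 1094 → 04 46.
Outer input = (K'⊕opad) ∥ inner = 95 5c 5c 5c 5c 5c 5c ∥ 04 46.
Outer hash (tag): sum = 149+92+92+92+92+92+92+4+70 = 775 → 03 07.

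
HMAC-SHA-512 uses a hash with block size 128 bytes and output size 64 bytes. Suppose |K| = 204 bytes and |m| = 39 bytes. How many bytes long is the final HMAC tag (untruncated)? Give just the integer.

The tag is one SHA-512 digest: 64 bytes.

64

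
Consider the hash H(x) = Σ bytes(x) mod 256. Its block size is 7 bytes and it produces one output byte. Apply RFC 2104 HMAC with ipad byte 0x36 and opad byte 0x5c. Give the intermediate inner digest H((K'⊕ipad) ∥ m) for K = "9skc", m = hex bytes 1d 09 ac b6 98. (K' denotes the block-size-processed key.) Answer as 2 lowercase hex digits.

Key "9skc" = 39 73 6b 63 is 4 bytes ≤ B = 7; zero-pad to 7 bytes: K' = 39 73 6b 63 00 00 00.
K' ⊕ ipad = 0f 45 5d 55 36 36 36.
Inner input = 0f 45 5d 55 36 36 36 ∥ 1d 09 ac b6 98.
Inner hash: sum = 15+69+93+85+54+54+54+29+9+172+182+152 = 968; mod 256 = 200 → c8.

c8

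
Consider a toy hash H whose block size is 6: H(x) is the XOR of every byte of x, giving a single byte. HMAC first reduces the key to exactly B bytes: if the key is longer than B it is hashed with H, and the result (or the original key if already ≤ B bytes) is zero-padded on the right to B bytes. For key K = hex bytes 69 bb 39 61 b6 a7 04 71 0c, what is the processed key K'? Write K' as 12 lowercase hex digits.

e20000000000

|K| = 9 > B = 6, so first hash the key.
H(K): XOR 69⊕bb⊕39⊕61⊕b6⊕a7⊕04⊕71⊕0c = e2.
Zero-pad H(K) = e2 to 6 bytes: K' = e2 00 00 00 00 00.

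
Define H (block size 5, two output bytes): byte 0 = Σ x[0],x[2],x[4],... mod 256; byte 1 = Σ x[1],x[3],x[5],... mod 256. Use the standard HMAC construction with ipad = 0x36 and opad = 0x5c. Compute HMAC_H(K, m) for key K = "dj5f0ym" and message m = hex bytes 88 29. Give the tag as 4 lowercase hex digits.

Key "dj5f0ym" = 64 6a 35 66 30 79 6d is 7 bytes > B = 5, so hash it first: H(key) = 36 49, then zero-pad to 5 bytes: K' = 36 49 00 00 00.
K' ⊕ ipad = 00 7f 36 36 36.  K' ⊕ opad = 6a 15 5c 5c 5c.
Inner input = (K'⊕ipad) ∥ m = 00 7f 36 36 36 ∥ 88 29.
Inner hash: even-index sum = 149 mod 256 = 149; odd-index sum = 317 mod 256 = 61 → 95 3d.
Outer input = (K'⊕opad) ∥ inner = 6a 15 5c 5c 5c ∥ 95 3d.
Outer hash (tag): even-index sum = 351 mod 256 = 95; odd-index sum = 262 mod 256 = 6 → 5f 06.

5f06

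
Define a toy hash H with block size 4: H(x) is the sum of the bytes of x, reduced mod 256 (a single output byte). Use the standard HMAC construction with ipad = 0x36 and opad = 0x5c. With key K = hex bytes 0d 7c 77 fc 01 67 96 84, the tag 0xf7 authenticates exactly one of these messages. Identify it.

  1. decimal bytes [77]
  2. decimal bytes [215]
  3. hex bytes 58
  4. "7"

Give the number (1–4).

2

Key hex bytes 0d 7c 77 fc 01 67 96 84 is 8 bytes > B = 4, so hash it first: H(key) = 7e, then zero-pad to 4 bytes: K' = 7e 00 00 00.
K' ⊕ ipad = 48 36 36 36; K' ⊕ opad = 22 5c 5c 5c.
m1: inner = H(48 36 36 36 4d) = 37; tag = H(22 5c 5c 5c 37) = 6d
m2: inner = H(48 36 36 36 d7) = c1; tag = H(22 5c 5c 5c c1) = f7 ← matches
m3: inner = H(48 36 36 36 58) = 42; tag = H(22 5c 5c 5c 42) = 78
m4: inner = H(48 36 36 36 37) = 21; tag = H(22 5c 5c 5c 21) = 57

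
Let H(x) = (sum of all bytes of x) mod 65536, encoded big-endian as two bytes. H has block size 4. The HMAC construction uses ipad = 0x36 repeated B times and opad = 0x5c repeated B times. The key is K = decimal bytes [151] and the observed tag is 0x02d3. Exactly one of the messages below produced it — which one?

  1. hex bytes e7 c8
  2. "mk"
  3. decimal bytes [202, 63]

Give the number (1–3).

1

Key decimal bytes [151] = 97 is 1 byte ≤ B = 4; zero-pad to 4 bytes: K' = 97 00 00 00.
K' ⊕ ipad = a1 36 36 36; K' ⊕ opad = cb 5c 5c 5c.
m1: inner = H(a1 36 36 36 e7 c8) = 02 f2; tag = H(cb 5c 5c 5c 02 f2) = 02d3 ← matches
m2: inner = H(a1 36 36 36 6d 6b) = 02 1b; tag = H(cb 5c 5c 5c 02 1b) = 01fc
m3: inner = H(a1 36 36 36 ca 3f) = 02 4c; tag = H(cb 5c 5c 5c 02 4c) = 022d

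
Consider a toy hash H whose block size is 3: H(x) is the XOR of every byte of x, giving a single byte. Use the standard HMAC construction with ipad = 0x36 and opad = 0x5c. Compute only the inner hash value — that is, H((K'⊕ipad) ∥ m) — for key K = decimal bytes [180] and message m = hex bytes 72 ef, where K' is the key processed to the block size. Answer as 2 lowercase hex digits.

1f

Key decimal bytes [180] = b4 is 1 byte ≤ B = 3; zero-pad to 3 bytes: K' = b4 00 00.
K' ⊕ ipad = 82 36 36.
Inner input = 82 36 36 ∥ 72 ef.
Inner hash: XOR 82⊕36⊕36⊕72⊕ef = 1f.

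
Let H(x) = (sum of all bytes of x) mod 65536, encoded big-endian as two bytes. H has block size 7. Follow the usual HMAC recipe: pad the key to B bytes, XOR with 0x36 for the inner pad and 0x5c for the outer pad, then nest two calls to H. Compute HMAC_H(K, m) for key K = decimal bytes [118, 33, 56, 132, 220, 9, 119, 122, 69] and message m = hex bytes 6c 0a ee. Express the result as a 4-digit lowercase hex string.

035e

Key decimal bytes [118, 33, 56, 132, 220, 9, 119, 122, 69] = 76 21 38 84 dc 09 77 7a 45 is 9 bytes > B = 7, so hash it first: H(key) = 03 6e, then zero-pad to 7 bytes: K' = 03 6e 00 00 00 00 00.
K' ⊕ ipad = 35 58 36 36 36 36 36.  K' ⊕ opad = 5f 32 5c 5c 5c 5c 5c.
Inner input = (K'⊕ipad) ∥ m = 35 58 36 36 36 36 36 ∥ 6c 0a ee.
Inner hash: sum = 53+88+54+54+54+54+54+108+10+238 = 767 → 02 ff.
Outer input = (K'⊕opad) ∥ inner = 5f 32 5c 5c 5c 5c 5c ∥ 02 ff.
Outer hash (tag): sum = 95+50+92+92+92+92+92+2+255 = 862 → 03 5e.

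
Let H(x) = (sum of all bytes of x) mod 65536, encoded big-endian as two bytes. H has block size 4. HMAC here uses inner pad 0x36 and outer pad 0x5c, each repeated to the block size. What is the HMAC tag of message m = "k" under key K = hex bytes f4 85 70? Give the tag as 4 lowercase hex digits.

Key hex bytes f4 85 70 is 3 bytes ≤ B = 4; zero-pad to 4 bytes: K' = f4 85 70 00.
K' ⊕ ipad = c2 b3 46 36.  K' ⊕ opad = a8 d9 2c 5c.
Inner input = (K'⊕ipad) ∥ m = c2 b3 46 36 ∥ 6b.
Inner hash: sum = 194+179+70+54+107 = 604 → 02 5c.
Outer input = (K'⊕opad) ∥ inner = a8 d9 2c 5c ∥ 02 5c.
Outer hash (tag): sum = 168+217+44+92+2+92 = 615 → 02 67.

0267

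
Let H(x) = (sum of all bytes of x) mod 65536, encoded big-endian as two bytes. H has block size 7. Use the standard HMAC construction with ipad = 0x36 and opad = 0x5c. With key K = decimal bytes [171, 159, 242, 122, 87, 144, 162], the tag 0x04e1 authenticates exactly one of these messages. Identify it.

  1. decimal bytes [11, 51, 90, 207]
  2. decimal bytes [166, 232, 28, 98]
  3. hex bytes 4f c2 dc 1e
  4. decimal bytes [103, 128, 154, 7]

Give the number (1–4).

Key decimal bytes [171, 159, 242, 122, 87, 144, 162] = ab 9f f2 7a 57 90 a2 is exactly B = 7 bytes: K' = ab 9f f2 7a 57 90 a2.
K' ⊕ ipad = 9d a9 c4 4c 61 a6 94; K' ⊕ opad = f7 c3 ae 26 0b cc fe.
m1: inner = H(9d a9 c4 4c 61 a6 94 0b 33 5a cf) = 05 58; tag = H(f7 c3 ae 26 0b cc fe 05 58) = 04c0
m2: inner = H(9d a9 c4 4c 61 a6 94 a6 e8 1c 62) = 05 fd; tag = H(f7 c3 ae 26 0b cc fe 05 fd) = 0565
m3: inner = H(9d a9 c4 4c 61 a6 94 4f c2 dc 1e) = 05 fc; tag = H(f7 c3 ae 26 0b cc fe 05 fc) = 0564
m4: inner = H(9d a9 c4 4c 61 a6 94 67 80 9a 07) = 05 79; tag = H(f7 c3 ae 26 0b cc fe 05 79) = 04e1 ← matches

4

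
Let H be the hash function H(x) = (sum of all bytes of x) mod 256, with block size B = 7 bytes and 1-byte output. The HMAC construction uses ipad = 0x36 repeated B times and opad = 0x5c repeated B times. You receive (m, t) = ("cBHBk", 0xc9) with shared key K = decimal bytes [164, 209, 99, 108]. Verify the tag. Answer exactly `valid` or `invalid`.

invalid

Key decimal bytes [164, 209, 99, 108] = a4 d1 63 6c is 4 bytes ≤ B = 7; zero-pad to 7 bytes: K' = a4 d1 63 6c 00 00 00.
K' ⊕ ipad = 92 e7 55 5a 36 36 36; K' ⊕ opad = f8 8d 3f 30 5c 5c 5c.
Inner hash: sum = 146+231+85+90+54+54+54+99+66+72+66+107 = 1124; mod 256 = 100 → 64.
Outer hash (recomputed tag): sum = 248+141+63+48+92+92+92+100 = 876; mod 256 = 108 → 6c.
Recomputed tag = 6c; claimed = c9 → mismatch.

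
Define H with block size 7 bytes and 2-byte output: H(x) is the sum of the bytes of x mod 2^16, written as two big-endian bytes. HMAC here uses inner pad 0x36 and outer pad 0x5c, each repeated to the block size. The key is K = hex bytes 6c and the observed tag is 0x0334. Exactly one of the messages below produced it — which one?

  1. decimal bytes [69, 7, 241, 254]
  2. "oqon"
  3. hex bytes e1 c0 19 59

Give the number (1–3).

1

Key hex bytes 6c is 1 byte ≤ B = 7; zero-pad to 7 bytes: K' = 6c 00 00 00 00 00 00.
K' ⊕ ipad = 5a 36 36 36 36 36 36; K' ⊕ opad = 30 5c 5c 5c 5c 5c 5c.
m1: inner = H(5a 36 36 36 36 36 36 45 07 f1 fe) = 03 d9; tag = H(30 5c 5c 5c 5c 5c 5c 03 d9) = 0334 ← matches
m2: inner = H(5a 36 36 36 36 36 36 6f 71 6f 6e) = 03 5b; tag = H(30 5c 5c 5c 5c 5c 5c 03 5b) = 02b6
m3: inner = H(5a 36 36 36 36 36 36 e1 c0 19 59) = 03 b1; tag = H(30 5c 5c 5c 5c 5c 5c 03 b1) = 030c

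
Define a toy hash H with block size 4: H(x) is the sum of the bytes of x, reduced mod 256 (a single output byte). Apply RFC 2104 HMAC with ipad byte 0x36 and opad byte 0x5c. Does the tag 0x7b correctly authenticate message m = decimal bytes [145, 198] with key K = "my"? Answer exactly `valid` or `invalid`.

valid

Key "my" = 6d 79 is 2 bytes ≤ B = 4; zero-pad to 4 bytes: K' = 6d 79 00 00.
K' ⊕ ipad = 5b 4f 36 36; K' ⊕ opad = 31 25 5c 5c.
Inner hash: sum = 91+79+54+54+145+198 = 621; mod 256 = 109 → 6d.
Outer hash (recomputed tag): sum = 49+37+92+92+109 = 379; mod 256 = 123 → 7b.
Recomputed tag = 7b; claimed = 7b → match.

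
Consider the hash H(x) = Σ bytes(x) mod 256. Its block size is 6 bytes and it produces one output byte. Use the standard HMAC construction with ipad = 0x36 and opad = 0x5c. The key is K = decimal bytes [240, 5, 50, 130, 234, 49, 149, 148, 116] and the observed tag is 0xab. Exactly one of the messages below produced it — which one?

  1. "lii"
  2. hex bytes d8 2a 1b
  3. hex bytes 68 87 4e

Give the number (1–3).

3

Key decimal bytes [240, 5, 50, 130, 234, 49, 149, 148, 116] = f0 05 32 82 ea 31 95 94 74 is 9 bytes > B = 6, so hash it first: H(key) = 61, then zero-pad to 6 bytes: K' = 61 00 00 00 00 00.
K' ⊕ ipad = 57 36 36 36 36 36; K' ⊕ opad = 3d 5c 5c 5c 5c 5c.
m1: inner = H(57 36 36 36 36 36 6c 69 69) = a3; tag = H(3d 5c 5c 5c 5c 5c a3) = ac
m2: inner = H(57 36 36 36 36 36 d8 2a 1b) = 82; tag = H(3d 5c 5c 5c 5c 5c 82) = 8b
m3: inner = H(57 36 36 36 36 36 68 87 4e) = a2; tag = H(3d 5c 5c 5c 5c 5c a2) = ab ← matches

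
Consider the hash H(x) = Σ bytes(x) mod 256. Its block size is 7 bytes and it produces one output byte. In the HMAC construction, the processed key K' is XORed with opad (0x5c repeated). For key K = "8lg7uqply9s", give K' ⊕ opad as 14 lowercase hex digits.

755c5c5c5c5c5c

Key "8lg7uqply9s" = 38 6c 67 37 75 71 70 6c 79 39 73 is 11 bytes > B = 7, so hash it first: H(key) = 29, then zero-pad to 7 bytes: K' = 29 00 00 00 00 00 00.
XOR each byte with 0x5c: 29⊕5c=75, 00⊕5c=5c, 00⊕5c=5c, 00⊕5c=5c, 00⊕5c=5c, 00⊕5c=5c, 00⊕5c=5c.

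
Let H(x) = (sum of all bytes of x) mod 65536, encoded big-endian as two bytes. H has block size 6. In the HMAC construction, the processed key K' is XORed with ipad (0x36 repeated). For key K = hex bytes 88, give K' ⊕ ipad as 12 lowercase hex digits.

Key hex bytes 88 is 1 byte ≤ B = 6; zero-pad to 6 bytes: K' = 88 00 00 00 00 00.
XOR each byte with 0x36: 88⊕36=be, 00⊕36=36, 00⊕36=36, 00⊕36=36, 00⊕36=36, 00⊕36=36.

be3636363636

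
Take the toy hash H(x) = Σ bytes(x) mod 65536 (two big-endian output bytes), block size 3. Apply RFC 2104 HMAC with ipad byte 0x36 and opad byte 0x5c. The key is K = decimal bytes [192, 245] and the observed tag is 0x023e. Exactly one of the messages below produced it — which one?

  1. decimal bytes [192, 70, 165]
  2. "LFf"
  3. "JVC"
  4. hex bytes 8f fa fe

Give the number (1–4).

Key decimal bytes [192, 245] = c0 f5 is 2 bytes ≤ B = 3; zero-pad to 3 bytes: K' = c0 f5 00.
K' ⊕ ipad = f6 c3 36; K' ⊕ opad = 9c a9 5c.
m1: inner = H(f6 c3 36 c0 46 a5) = 03 9a; tag = H(9c a9 5c 03 9a) = 023e ← matches
m2: inner = H(f6 c3 36 4c 46 66) = 02 e7; tag = H(9c a9 5c 02 e7) = 028a
m3: inner = H(f6 c3 36 4a 56 43) = 02 d2; tag = H(9c a9 5c 02 d2) = 0275
m4: inner = H(f6 c3 36 8f fa fe) = 04 76; tag = H(9c a9 5c 04 76) = 021b

1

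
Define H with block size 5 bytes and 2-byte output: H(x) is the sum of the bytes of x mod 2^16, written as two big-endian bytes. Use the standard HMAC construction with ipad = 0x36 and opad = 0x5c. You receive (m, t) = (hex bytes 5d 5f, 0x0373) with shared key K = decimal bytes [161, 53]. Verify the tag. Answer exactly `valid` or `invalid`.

valid

Key decimal bytes [161, 53] = a1 35 is 2 bytes ≤ B = 5; zero-pad to 5 bytes: K' = a1 35 00 00 00.
K' ⊕ ipad = 97 03 36 36 36; K' ⊕ opad = fd 69 5c 5c 5c.
Inner hash: sum = 151+3+54+54+54+93+95 = 504 → 01 f8.
Outer hash (recomputed tag): sum = 253+105+92+92+92+1+248 = 883 → 03 73.
Recomputed tag = 0373; claimed = 0373 → match.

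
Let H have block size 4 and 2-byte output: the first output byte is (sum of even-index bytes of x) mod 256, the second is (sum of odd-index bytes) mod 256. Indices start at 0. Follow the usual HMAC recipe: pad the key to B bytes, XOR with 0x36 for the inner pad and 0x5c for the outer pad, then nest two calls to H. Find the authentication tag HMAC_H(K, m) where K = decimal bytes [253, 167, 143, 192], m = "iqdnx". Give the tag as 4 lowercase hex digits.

Key decimal bytes [253, 167, 143, 192] = fd a7 8f c0 is exactly B = 4 bytes: K' = fd a7 8f c0.
K' ⊕ ipad = cb 91 b9 f6.  K' ⊕ opad = a1 fb d3 9c.
Inner input = (K'⊕ipad) ∥ m = cb 91 b9 f6 ∥ 69 71 64 6e 78.
Inner hash: even-index sum = 713 mod 256 = 201; odd-index sum = 614 mod 256 = 102 → c9 66.
Outer input = (K'⊕opad) ∥ inner = a1 fb d3 9c ∥ c9 66.
Outer hash (tag): even-index sum = 573 mod 256 = 61; odd-index sum = 509 mod 256 = 253 → 3d fd.

3dfd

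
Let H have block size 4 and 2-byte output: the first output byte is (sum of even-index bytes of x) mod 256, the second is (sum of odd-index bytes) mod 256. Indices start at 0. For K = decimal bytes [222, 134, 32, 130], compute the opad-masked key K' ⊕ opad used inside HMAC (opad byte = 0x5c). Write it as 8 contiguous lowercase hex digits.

82da7cde

Key decimal bytes [222, 134, 32, 130] = de 86 20 82 is exactly B = 4 bytes: K' = de 86 20 82.
XOR each byte with 0x5c: de⊕5c=82, 86⊕5c=da, 20⊕5c=7c, 82⊕5c=de.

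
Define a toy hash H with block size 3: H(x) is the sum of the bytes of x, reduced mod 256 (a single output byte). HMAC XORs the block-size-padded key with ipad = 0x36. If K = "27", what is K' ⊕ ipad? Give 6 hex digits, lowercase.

040136

Key "27" = 32 37 is 2 bytes ≤ B = 3; zero-pad to 3 bytes: K' = 32 37 00.
XOR each byte with 0x36: 32⊕36=04, 37⊕36=01, 00⊕36=36.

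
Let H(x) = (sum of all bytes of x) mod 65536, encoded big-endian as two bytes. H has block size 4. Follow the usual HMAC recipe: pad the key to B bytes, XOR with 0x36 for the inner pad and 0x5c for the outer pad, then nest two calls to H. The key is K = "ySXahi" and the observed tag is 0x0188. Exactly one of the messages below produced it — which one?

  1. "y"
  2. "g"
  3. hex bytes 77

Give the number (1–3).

Key "ySXahi" = 79 53 58 61 68 69 is 6 bytes > B = 4, so hash it first: H(key) = 02 56, then zero-pad to 4 bytes: K' = 02 56 00 00.
K' ⊕ ipad = 34 60 36 36; K' ⊕ opad = 5e 0a 5c 5c.
m1: inner = H(34 60 36 36 79) = 01 79; tag = H(5e 0a 5c 5c 01 79) = 019a
m2: inner = H(34 60 36 36 67) = 01 67; tag = H(5e 0a 5c 5c 01 67) = 0188 ← matches
m3: inner = H(34 60 36 36 77) = 01 77; tag = H(5e 0a 5c 5c 01 77) = 0198

2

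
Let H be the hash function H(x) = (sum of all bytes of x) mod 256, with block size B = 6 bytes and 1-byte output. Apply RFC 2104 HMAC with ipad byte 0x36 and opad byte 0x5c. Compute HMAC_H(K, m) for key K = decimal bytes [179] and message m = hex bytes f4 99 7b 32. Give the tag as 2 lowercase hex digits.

88

Key decimal bytes [179] = b3 is 1 byte ≤ B = 6; zero-pad to 6 bytes: K' = b3 00 00 00 00 00.
K' ⊕ ipad = 85 36 36 36 36 36.  K' ⊕ opad = ef 5c 5c 5c 5c 5c.
Inner input = (K'⊕ipad) ∥ m = 85 36 36 36 36 36 ∥ f4 99 7b 32.
Inner hash: sum = 133+54+54+54+54+54+244+153+123+50 = 973; mod 256 = 205 → cd.
Outer input = (K'⊕opad) ∥ inner = ef 5c 5c 5c 5c 5c ∥ cd.
Outer hash (tag): sum = 239+92+92+92+92+92+205 = 904; mod 256 = 136 → 88.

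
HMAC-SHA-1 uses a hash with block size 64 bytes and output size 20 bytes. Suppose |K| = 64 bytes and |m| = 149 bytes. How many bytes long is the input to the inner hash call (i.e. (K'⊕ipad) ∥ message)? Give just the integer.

Key is 64 ≤ 64 bytes, zero-padded: |K'| = 64.
Inner input = (K'⊕ipad) ∥ m → 64 + 149 = 213 bytes.

213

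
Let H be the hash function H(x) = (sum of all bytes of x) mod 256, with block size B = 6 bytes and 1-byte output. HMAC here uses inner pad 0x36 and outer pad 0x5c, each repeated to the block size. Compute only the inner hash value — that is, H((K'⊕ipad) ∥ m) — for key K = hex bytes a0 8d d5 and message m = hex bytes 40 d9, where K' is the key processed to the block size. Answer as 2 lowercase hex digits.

ef

Key hex bytes a0 8d d5 is 3 bytes ≤ B = 6; zero-pad to 6 bytes: K' = a0 8d d5 00 00 00.
K' ⊕ ipad = 96 bb e3 36 36 36.
Inner input = 96 bb e3 36 36 36 ∥ 40 d9.
Inner hash: sum = 150+187+227+54+54+54+64+217 = 1007; mod 256 = 239 → ef.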